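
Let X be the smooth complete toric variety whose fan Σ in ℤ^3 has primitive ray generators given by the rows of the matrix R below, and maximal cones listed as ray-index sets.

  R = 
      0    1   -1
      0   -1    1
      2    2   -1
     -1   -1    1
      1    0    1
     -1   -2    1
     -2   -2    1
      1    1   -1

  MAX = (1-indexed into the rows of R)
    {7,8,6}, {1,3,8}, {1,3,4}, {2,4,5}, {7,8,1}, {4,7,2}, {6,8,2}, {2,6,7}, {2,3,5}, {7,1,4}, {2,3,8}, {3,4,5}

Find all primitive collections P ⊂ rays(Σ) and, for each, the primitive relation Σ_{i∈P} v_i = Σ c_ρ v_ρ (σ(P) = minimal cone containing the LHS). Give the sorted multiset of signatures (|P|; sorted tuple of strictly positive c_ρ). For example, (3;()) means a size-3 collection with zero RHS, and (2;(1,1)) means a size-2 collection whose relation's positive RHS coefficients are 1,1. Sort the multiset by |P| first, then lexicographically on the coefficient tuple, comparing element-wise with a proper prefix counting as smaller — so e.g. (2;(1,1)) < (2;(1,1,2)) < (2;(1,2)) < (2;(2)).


Minimal non-faces — 12 found among 8 rays, 12 max cones:

  P = {1,2}:  v_{1} + v_{2} = 0  so sig = (2;())
  P = {3,7}:  v_{3} + v_{7} = 0  so sig = (2;())
  P = {4,8}:  v_{4} + v_{8} = 0  so sig = (2;())
  P = {1,5}:  v_{1} + v_{5} = v_{3} + v_{4}  so sig = (2;(1,1))
  P = {1,6}:  v_{1} + v_{6} = v_{7} + v_{8}  so sig = (2;(1,1))
  P = {3,6}:  v_{3} + v_{6} = v_{2} + v_{8}  so sig = (2;(1,1))
  P = {4,6}:  v_{4} + v_{6} = v_{2} + v_{7}  so sig = (2;(1,1))
  P = {5,7}:  v_{5} + v_{7} = v_{2} + v_{4}  so sig = (2;(1,1))
  P = {5,8}:  v_{5} + v_{8} = v_{2} + v_{3}  so sig = (2;(1,1))
  P = {5,6}:  v_{5} + v_{6} = 2·v_{2}  so sig = (2;(2))
  P = {2,3,4}:  v_{2} + v_{3} + v_{4} = v_{5}  so sig = (3;(1))
  P = {2,7,8}:  v_{2} + v_{7} + v_{8} = v_{6}  so sig = (3;(1))

Sorted signature multiset PRS(X):
{ (2;()) ×3,  (2;(1,1)) ×6,  (2;(2)),  (3;(1)) ×2 }


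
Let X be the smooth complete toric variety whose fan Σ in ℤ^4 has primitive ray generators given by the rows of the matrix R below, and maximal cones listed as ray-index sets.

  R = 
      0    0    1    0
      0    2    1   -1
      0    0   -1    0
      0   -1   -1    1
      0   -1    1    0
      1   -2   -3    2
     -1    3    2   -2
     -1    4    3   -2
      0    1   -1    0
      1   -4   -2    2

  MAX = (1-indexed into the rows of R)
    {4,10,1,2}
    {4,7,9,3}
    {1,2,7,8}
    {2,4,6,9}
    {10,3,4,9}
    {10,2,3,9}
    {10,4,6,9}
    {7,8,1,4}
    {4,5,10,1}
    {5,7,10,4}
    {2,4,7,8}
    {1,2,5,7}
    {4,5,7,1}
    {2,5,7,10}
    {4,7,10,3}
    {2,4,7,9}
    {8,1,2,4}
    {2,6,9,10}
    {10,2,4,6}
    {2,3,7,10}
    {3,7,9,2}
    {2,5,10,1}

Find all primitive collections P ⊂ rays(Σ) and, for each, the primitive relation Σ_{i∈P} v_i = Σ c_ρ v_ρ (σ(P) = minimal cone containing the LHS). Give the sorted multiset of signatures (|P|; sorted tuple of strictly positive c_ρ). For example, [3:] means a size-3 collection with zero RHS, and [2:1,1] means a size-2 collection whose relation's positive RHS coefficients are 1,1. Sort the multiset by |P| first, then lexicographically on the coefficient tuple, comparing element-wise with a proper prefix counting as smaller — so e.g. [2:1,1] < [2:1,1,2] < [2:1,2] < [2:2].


20 collections generate NE(X_Σ); each relation:

  P = {1,3}:  v_{1} + v_{3} = 0 ; sig = [2:]
  P = {5,9}:  v_{5} + v_{9} = 0 ; sig = [2:]
  P = {6,7}:  v_{6} + v_{7} = v_{9} ; sig = [2:1]
  P = {8,10}:  v_{8} + v_{10} = v_{1} ; sig = [2:1]
  P = {1,9}:  v_{1} + v_{9} = v_{2} + v_{4} ; sig = [2:1,1]
  P = {3,5}:  v_{3} + v_{5} = v_{7} + v_{10} ; sig = [2:1,1]
  P = {3,8}:  v_{3} + v_{8} = v_{2} + v_{4} + v_{7} ; sig = [2:1,1,1]
  P = {5,6}:  v_{5} + v_{6} = v_{2} + v_{4} + v_{10} ; sig = [2:1,1,1]
  P = {3,6}:  v_{3} + v_{6} = 2·v_{9} + v_{10} ; sig = [2:1,2]
  P = {5,8}:  v_{5} + v_{8} = 2·v_{1} + v_{7} ; sig = [2:1,2]
  P = {1,6}:  v_{1} + v_{6} = 2·v_{2} + 2·v_{4} + v_{10} ; sig = [2:1,2,2]
  P = {8,9}:  v_{8} + v_{9} = 2·v_{2} + 2·v_{4} + v_{7} ; sig = [2:1,2,2]
  P = {6,8}:  v_{6} + v_{8} = 2·v_{2} + 2·v_{4} ; sig = [2:2,2]
  P = {1,7,10}:  v_{1} + v_{7} + v_{10} = v_{5} ; sig = [3:1]
  P = {2,3,4}:  v_{2} + v_{3} + v_{4} = v_{9} ; sig = [3:1]
  P = {2,4,5}:  v_{2} + v_{4} + v_{5} = v_{1} ; sig = [3:1]
  P = {7,9,10}:  v_{7} + v_{9} + v_{10} = v_{3} ; sig = [3:1]
  P = {2,4,7,10}:  v_{2} + v_{4} + v_{7} + v_{10} = 0 ; sig = [4:]
  P = {1,2,4,7}:  v_{1} + v_{2} + v_{4} + v_{7} = v_{8} ; sig = [4:1]
  P = {2,4,9,10}:  v_{2} + v_{4} + v_{9} + v_{10} = v_{6} ; sig = [4:1]

Signatures (|P|; sorted positive RHS coefficients), sorted:
    |P|=2: 13 collections, coeffs (), (), (1), (1), (1,1), (1,1), (1,1,1), (1,1,1), (1,2), (1,2), (1,2,2), (1,2,2), (2,2)
    |P|=3: 4 collections, coeffs (1), (1), (1), (1)
    |P|=4: 3 collections, coeffs (), (1), (1)


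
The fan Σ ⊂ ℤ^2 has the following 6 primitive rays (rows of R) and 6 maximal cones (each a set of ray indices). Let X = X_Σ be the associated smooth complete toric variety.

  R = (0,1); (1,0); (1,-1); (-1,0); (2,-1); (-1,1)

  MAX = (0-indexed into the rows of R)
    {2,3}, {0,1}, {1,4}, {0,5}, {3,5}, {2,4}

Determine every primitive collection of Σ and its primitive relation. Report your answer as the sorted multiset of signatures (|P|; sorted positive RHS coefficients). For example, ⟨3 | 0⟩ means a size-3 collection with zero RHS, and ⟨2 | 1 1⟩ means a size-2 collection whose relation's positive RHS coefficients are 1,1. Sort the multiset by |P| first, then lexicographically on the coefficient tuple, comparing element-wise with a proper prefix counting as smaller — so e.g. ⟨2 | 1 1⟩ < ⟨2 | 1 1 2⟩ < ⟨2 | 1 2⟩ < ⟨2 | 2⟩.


Primitive collections (9):

  P={1,3}:  v_{1} + v_{3} = 0 — sig = ⟨2 | 0⟩
  P={2,5}:  v_{2} + v_{5} = 0 — sig = ⟨2 | 0⟩
  P={0,2}:  v_{0} + v_{2} = v_{1} — sig = ⟨2 | 1⟩
  P={0,3}:  v_{0} + v_{3} = v_{5} — sig = ⟨2 | 1⟩
  P={1,2}:  v_{1} + v_{2} = v_{4} — sig = ⟨2 | 1⟩
  P={1,5}:  v_{1} + v_{5} = v_{0} — sig = ⟨2 | 1⟩
  P={3,4}:  v_{3} + v_{4} = v_{2} — sig = ⟨2 | 1⟩
  P={4,5}:  v_{4} + v_{5} = v_{1} — sig = ⟨2 | 1⟩
  P={0,4}:  v_{0} + v_{4} = 2·v_{1} — sig = ⟨2 | 2⟩

Hence PRS(X_Σ) =
{ ⟨2 | 0⟩ ×2,  ⟨2 | 1⟩ ×6,  ⟨2 | 2⟩ }


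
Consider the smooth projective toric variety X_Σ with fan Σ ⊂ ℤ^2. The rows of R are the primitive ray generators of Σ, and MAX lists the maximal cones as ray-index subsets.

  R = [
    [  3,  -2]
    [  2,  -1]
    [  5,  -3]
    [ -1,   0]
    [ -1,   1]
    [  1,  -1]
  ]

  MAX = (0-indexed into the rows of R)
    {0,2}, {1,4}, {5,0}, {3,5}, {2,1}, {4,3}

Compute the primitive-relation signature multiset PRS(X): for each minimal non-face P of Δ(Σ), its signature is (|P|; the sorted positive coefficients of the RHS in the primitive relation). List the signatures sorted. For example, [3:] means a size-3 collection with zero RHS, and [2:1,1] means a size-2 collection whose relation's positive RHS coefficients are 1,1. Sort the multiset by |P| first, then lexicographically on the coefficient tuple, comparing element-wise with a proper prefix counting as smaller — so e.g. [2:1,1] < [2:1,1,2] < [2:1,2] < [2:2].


9 collections generate NE(X_Σ); each relation:

  • {4,5}:  v_{4} + v_{5} = 0 ; sig = [2:]
  • {0,1}:  v_{0} + v_{1} = v_{2} ; sig = [2:1]
  • {0,4}:  v_{0} + v_{4} = v_{1} ; sig = [2:1]
  • {1,3}:  v_{1} + v_{3} = v_{5} ; sig = [2:1]
  • {1,5}:  v_{1} + v_{5} = v_{0} ; sig = [2:1]
  • {2,3}:  v_{2} + v_{3} = v_{0} + v_{5} ; sig = [2:1,1]
  • {0,3}:  v_{0} + v_{3} = 2·v_{5} ; sig = [2:2]
  • {2,4}:  v_{2} + v_{4} = 2·v_{1} ; sig = [2:2]
  • {2,5}:  v_{2} + v_{5} = 2·v_{0} ; sig = [2:2]

Sorted signature multiset PRS(X):
[[2:], [2:1], [2:1], [2:1], [2:1], [2:1,1], [2:2], [2:2], [2:2]]


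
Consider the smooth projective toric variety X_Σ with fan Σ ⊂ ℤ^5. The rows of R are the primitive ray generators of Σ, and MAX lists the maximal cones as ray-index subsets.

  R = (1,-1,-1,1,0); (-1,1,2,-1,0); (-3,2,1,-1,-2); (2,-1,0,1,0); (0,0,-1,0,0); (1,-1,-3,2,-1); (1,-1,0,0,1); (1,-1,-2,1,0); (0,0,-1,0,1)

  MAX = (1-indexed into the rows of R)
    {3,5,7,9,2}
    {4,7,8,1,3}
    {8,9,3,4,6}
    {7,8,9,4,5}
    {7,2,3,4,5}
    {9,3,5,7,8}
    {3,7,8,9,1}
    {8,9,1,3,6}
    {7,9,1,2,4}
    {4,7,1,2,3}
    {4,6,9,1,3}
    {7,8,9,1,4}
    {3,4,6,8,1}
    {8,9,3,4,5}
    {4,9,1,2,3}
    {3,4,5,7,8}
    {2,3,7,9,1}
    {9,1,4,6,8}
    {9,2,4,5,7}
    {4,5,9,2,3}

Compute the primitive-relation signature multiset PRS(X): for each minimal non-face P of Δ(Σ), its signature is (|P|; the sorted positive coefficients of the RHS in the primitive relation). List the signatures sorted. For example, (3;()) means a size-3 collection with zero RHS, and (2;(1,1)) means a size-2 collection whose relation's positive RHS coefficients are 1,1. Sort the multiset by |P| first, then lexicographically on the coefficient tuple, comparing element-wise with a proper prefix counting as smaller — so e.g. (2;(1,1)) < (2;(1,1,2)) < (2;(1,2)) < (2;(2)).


Primitive collections (7):

  • {2,8}:  v_{2} + v_{8} = 0 — sig = (2;())
  • {1,5}:  v_{1} + v_{5} = v_{8} — sig = (2;(1))
  • {6,7}:  v_{6} + v_{7} = v_{1} + v_{8} — sig = (2;(1,1))
  • {2,6}:  v_{2} + v_{6} = v_{1} + v_{3} + v_{4} + v_{9} — sig = (2;(1,1,1,1))
  • {5,6}:  v_{5} + v_{6} = v_{3} + v_{4} + 2·v_{8} + v_{9} — sig = (2;(1,1,1,2))
  • {3,4,7,9}:  v_{3} + v_{4} + v_{7} + v_{9} = 0 — sig = (4;())
  • {1,3,4,8,9}:  v_{1} + v_{3} + v_{4} + v_{8} + v_{9} = v_{6} — sig = (5;(1))

Sorted signature multiset PRS(X):
    |P|=2: 5 collections, coeffs (), (1), (1,1), (1,1,1,1), (1,1,1,2)
    |P|=4: 1 collection, coeffs ()
    |P|=5: 1 collection, coeffs (1)


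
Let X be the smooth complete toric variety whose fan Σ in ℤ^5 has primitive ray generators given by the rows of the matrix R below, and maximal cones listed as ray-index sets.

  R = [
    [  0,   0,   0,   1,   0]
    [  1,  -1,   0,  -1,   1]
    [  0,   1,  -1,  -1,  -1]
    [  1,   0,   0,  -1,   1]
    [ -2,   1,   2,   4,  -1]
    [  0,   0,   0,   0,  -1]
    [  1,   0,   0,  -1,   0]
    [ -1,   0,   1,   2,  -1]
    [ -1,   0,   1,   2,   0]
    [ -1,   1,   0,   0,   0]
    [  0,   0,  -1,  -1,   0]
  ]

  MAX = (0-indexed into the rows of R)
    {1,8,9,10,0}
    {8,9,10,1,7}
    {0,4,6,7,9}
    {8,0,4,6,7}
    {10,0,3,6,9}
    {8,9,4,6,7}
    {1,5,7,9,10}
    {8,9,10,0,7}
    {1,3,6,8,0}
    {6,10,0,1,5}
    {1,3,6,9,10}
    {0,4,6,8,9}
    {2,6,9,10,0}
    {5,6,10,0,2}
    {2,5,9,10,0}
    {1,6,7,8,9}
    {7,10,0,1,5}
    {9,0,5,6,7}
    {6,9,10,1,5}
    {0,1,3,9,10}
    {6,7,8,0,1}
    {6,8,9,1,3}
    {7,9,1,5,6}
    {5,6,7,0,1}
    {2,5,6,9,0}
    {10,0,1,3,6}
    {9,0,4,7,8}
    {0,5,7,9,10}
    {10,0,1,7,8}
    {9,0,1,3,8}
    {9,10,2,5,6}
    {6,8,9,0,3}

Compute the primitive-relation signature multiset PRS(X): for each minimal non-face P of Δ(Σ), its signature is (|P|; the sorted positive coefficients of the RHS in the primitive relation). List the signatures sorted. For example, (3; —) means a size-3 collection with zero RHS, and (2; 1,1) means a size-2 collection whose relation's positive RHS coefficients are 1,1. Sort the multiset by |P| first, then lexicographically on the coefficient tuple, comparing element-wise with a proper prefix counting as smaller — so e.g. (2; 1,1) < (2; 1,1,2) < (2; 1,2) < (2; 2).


Primitive collections (20):

  P={3,5}:  v_{3} + v_{5} = v_{6} ; sig = (2; 1)
  P={5,8}:  v_{5} + v_{8} = v_{7} ; sig = (2; 1)
  P={1,2}:  v_{1} + v_{2} = v_{6} + v_{10} ; sig = (2; 1,1)
  P={3,7}:  v_{3} + v_{7} = v_{6} + v_{8} ; sig = (2; 1,1)
  P={2,8}:  v_{2} + v_{8} = v_{0} + v_{5} + v_{9} ; sig = (2; 1,1,1)
  P={4,10}:  v_{4} + v_{10} = v_{0} + v_{7} + v_{9} ; sig = (2; 1,1,1)
  P={2,3}:  v_{2} + v_{3} = v_{0} + 2·v_{6} + v_{9} + v_{10} ; sig = (2; 1,1,1,2)
  P={4,5}:  v_{4} + v_{5} = v_{0} + v_{6} + 2·v_{7} + v_{9} ; sig = (2; 1,1,1,2)
  P={2,4}:  v_{2} + v_{4} = 2·v_{0} + v_{5} + v_{6} + v_{7} + 2·v_{9} ; sig = (2; 1,1,1,2,2)
  P={2,7}:  v_{2} + v_{7} = v_{0} + 2·v_{5} + v_{9} ; sig = (2; 1,1,2)
  P={3,4}:  v_{3} + v_{4} = v_{0} + 2·v_{6} + 2·v_{8} + v_{9} ; sig = (2; 1,1,2,2)
  P={1,4}:  v_{1} + v_{4} = v_{6} + 2·v_{8} ; sig = (2; 1,2)
  P={6,8,10}:  v_{6} + v_{8} + v_{10} = 0 ; sig = (3; —)
  P={6,7,10}:  v_{6} + v_{7} + v_{10} = v_{5} ; sig = (3; 1)
  P={3,8,10}:  v_{3} + v_{8} + v_{10} = v_{0} + v_{1} + v_{9} ; sig = (3; 1,1,1)
  P={0,1,5,9}:  v_{0} + v_{1} + v_{5} + v_{9} = 0 ; sig = (4; —)
  P={0,1,6,9}:  v_{0} + v_{1} + v_{6} + v_{9} = v_{3} ; sig = (4; 1)
  P={0,1,7,9}:  v_{0} + v_{1} + v_{7} + v_{9} = v_{8} ; sig = (4; 1)
  P={0,5,6,9,10}:  v_{0} + v_{5} + v_{6} + v_{9} + v_{10} = v_{2} ; sig = (5; 1)
  P={0,6,7,8,9}:  v_{0} + v_{6} + v_{7} + v_{8} + v_{9} = v_{4} ; sig = (5; 1)

Signatures (|P|; sorted positive RHS coefficients), sorted:
{ (2; 1) ×2,  (2; 1,1) ×2,  (2; 1,1,1) ×2,  (2; 1,1,1,2) ×2,  (2; 1,1,1,2,2),  (2; 1,1,2),  (2; 1,1,2,2),  (2; 1,2),  (3; —),  (3; 1),  (3; 1,1,1),  (4; —),  (4; 1) ×2,  (5; 1) ×2 }


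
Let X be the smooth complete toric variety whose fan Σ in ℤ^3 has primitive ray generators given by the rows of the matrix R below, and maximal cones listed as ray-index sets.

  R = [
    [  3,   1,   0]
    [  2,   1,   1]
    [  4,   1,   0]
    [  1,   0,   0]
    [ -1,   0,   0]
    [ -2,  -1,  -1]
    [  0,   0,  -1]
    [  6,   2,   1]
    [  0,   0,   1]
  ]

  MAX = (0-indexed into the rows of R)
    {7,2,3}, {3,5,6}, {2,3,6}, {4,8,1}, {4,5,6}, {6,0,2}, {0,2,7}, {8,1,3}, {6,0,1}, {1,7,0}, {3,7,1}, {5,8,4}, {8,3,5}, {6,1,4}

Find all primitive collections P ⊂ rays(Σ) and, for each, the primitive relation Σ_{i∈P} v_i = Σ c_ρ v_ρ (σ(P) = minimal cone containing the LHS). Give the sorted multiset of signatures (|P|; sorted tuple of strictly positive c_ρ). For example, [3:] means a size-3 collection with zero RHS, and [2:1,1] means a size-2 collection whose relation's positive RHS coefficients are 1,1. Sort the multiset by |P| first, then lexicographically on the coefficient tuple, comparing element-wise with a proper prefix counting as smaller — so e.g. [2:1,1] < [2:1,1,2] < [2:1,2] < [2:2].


The 16 primitive collections of Σ (r=9, n=3):

  P={1,5}:  v_{1} + v_{5} = 0  ⟹  sig = [2:]
  P={3,4}:  v_{3} + v_{4} = 0  ⟹  sig = [2:]
  P={6,8}:  v_{6} + v_{8} = 0  ⟹  sig = [2:]
  P={0,3}:  v_{0} + v_{3} = v_{2}  ⟹  sig = [2:1]
  P={1,2}:  v_{1} + v_{2} = v_{7}  ⟹  sig = [2:1]
  P={2,4}:  v_{2} + v_{4} = v_{0}  ⟹  sig = [2:1]
  P={5,7}:  v_{5} + v_{7} = v_{2}  ⟹  sig = [2:1]
  P={0,4}:  v_{0} + v_{4} = v_{1} + v_{6}  ⟹  sig = [2:1,1]
  P={0,5}:  v_{0} + v_{5} = v_{3} + v_{6}  ⟹  sig = [2:1,1]
  P={0,8}:  v_{0} + v_{8} = v_{1} + v_{3}  ⟹  sig = [2:1,1]
  P={4,7}:  v_{4} + v_{7} = v_{0} + v_{1}  ⟹  sig = [2:1,1]
  P={2,5}:  v_{2} + v_{5} = 2·v_{3} + v_{6}  ⟹  sig = [2:1,2]
  P={2,8}:  v_{2} + v_{8} = v_{1} + 2·v_{3}  ⟹  sig = [2:1,2]
  P={6,7}:  v_{6} + v_{7} = 2·v_{0}  ⟹  sig = [2:2]
  P={7,8}:  v_{7} + v_{8} = 2·v_{1} + 2·v_{3}  ⟹  sig = [2:2,2]
  P={1,3,6}:  v_{1} + v_{3} + v_{6} = v_{0}  ⟹  sig = [3:1]

Hence PRS(X_Σ) =
    |P|=2: 15 collections, coeffs (), (), (), (1), (1), (1), (1), (1,1), (1,1), (1,1), (1,1), (1,2), (1,2), (2), (2,2)
    |P|=3: 1 collection, coeffs (1)


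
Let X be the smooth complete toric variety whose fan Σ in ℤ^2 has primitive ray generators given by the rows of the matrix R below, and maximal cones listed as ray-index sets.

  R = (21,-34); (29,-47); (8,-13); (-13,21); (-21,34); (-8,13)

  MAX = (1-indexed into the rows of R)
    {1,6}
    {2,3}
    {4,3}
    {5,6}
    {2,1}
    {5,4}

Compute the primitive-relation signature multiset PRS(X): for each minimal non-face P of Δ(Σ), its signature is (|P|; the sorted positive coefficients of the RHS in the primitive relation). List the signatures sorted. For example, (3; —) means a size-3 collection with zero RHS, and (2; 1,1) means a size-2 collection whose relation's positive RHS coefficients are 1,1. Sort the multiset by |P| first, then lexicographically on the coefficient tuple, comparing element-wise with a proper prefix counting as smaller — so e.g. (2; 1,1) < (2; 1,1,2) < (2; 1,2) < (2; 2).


9 collections generate NE(X_Σ); each relation:

  P = {1,5}:  v_{1} + v_{5} = 0  ⟹  sig = (2; —)
  P = {3,6}:  v_{3} + v_{6} = 0  ⟹  sig = (2; —)
  P = {1,3}:  v_{1} + v_{3} = v_{2}  ⟹  sig = (2; 1)
  P = {1,4}:  v_{1} + v_{4} = v_{3}  ⟹  sig = (2; 1)
  P = {2,5}:  v_{2} + v_{5} = v_{3}  ⟹  sig = (2; 1)
  P = {2,6}:  v_{2} + v_{6} = v_{1}  ⟹  sig = (2; 1)
  P = {3,5}:  v_{3} + v_{5} = v_{4}  ⟹  sig = (2; 1)
  P = {4,6}:  v_{4} + v_{6} = v_{5}  ⟹  sig = (2; 1)
  P = {2,4}:  v_{2} + v_{4} = 2·v_{3}  ⟹  sig = (2; 2)

Hence PRS(X_Σ) =
[(2; —), (2; —), (2; 1), (2; 1), (2; 1), (2; 1), (2; 1), (2; 1), (2; 2)]


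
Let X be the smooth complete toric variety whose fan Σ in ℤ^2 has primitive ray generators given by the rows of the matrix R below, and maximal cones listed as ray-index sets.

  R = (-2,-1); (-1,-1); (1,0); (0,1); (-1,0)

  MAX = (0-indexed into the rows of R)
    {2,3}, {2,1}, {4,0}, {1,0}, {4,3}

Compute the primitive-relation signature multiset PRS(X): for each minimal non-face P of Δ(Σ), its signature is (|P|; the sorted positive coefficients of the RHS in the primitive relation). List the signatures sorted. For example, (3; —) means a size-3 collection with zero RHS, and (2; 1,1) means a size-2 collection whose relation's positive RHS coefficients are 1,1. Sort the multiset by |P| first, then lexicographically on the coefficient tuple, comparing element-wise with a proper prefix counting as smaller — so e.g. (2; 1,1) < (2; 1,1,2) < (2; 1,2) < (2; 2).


Minimal non-faces — 5 found among 5 rays, 5 max cones:

  • {2,4}:  v_{2} + v_{4} = 0 — sig = (2; —)
  • {0,2}:  v_{0} + v_{2} = v_{1} — sig = (2; 1)
  • {1,3}:  v_{1} + v_{3} = v_{4} — sig = (2; 1)
  • {1,4}:  v_{1} + v_{4} = v_{0} — sig = (2; 1)
  • {0,3}:  v_{0} + v_{3} = 2·v_{4} — sig = (2; 2)

Hence PRS(X_Σ) =
[(2; —), (2; 1), (2; 1), (2; 1), (2; 2)]


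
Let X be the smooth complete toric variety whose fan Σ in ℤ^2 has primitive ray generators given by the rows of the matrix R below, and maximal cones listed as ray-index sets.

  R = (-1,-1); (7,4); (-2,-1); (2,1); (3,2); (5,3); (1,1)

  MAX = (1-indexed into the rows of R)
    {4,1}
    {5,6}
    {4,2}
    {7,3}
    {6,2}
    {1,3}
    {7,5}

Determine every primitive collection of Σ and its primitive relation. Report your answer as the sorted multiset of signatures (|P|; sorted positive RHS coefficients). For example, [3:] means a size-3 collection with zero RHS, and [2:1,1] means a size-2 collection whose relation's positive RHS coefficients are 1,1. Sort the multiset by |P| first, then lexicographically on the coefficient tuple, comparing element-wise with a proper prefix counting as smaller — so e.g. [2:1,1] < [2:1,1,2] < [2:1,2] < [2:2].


Primitive collections (14):

  • {1,7}:  v_{1} + v_{7} = 0  ⟹  sig = [2:]
  • {3,4}:  v_{3} + v_{4} = 0  ⟹  sig = [2:]
  • {1,5}:  v_{1} + v_{5} = v_{4}  ⟹  sig = [2:1]
  • {2,3}:  v_{2} + v_{3} = v_{6}  ⟹  sig = [2:1]
  • {3,5}:  v_{3} + v_{5} = v_{7}  ⟹  sig = [2:1]
  • {3,6}:  v_{3} + v_{6} = v_{5}  ⟹  sig = [2:1]
  • {4,5}:  v_{4} + v_{5} = v_{6}  ⟹  sig = [2:1]
  • {4,6}:  v_{4} + v_{6} = v_{2}  ⟹  sig = [2:1]
  • {4,7}:  v_{4} + v_{7} = v_{5}  ⟹  sig = [2:1]
  • {2,7}:  v_{2} + v_{7} = v_{5} + v_{6}  ⟹  sig = [2:1,1]
  • {1,6}:  v_{1} + v_{6} = 2·v_{4}  ⟹  sig = [2:2]
  • {2,5}:  v_{2} + v_{5} = 2·v_{6}  ⟹  sig = [2:2]
  • {6,7}:  v_{6} + v_{7} = 2·v_{5}  ⟹  sig = [2:2]
  • {1,2}:  v_{1} + v_{2} = 3·v_{4}  ⟹  sig = [2:3]

Signatures (|P|; sorted positive RHS coefficients), sorted:
    [2:]
    [2:]
    [2:1]
    [2:1]
    [2:1]
    [2:1]
    [2:1]
    [2:1]
    [2:1]
    [2:1,1]
    [2:2]
    [2:2]
    [2:2]
    [2:3]


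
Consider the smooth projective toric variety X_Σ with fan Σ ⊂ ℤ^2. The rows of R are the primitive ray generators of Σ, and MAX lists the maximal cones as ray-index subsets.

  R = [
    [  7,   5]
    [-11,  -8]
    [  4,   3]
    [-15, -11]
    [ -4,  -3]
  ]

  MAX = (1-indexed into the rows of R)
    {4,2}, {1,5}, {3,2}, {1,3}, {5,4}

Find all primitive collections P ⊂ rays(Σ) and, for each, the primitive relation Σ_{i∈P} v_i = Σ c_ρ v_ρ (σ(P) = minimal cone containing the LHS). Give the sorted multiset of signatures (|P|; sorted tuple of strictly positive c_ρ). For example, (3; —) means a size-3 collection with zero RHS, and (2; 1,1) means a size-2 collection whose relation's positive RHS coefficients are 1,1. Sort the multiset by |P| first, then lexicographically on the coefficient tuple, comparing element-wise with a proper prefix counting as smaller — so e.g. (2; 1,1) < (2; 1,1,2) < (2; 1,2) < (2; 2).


|primitive collections| = 5. Relations:

  • {3,5}:  v_{3} + v_{5} = 0  so sig = (2; —)
  • {1,2}:  v_{1} + v_{2} = v_{5}  so sig = (2; 1)
  • {2,5}:  v_{2} + v_{5} = v_{4}  so sig = (2; 1)
  • {3,4}:  v_{3} + v_{4} = v_{2}  so sig = (2; 1)
  • {1,4}:  v_{1} + v_{4} = 2·v_{5}  so sig = (2; 2)

so the primitive-relation signature multiset is
    (2; —)
    (2; 1)
    (2; 1)
    (2; 1)
    (2; 2)


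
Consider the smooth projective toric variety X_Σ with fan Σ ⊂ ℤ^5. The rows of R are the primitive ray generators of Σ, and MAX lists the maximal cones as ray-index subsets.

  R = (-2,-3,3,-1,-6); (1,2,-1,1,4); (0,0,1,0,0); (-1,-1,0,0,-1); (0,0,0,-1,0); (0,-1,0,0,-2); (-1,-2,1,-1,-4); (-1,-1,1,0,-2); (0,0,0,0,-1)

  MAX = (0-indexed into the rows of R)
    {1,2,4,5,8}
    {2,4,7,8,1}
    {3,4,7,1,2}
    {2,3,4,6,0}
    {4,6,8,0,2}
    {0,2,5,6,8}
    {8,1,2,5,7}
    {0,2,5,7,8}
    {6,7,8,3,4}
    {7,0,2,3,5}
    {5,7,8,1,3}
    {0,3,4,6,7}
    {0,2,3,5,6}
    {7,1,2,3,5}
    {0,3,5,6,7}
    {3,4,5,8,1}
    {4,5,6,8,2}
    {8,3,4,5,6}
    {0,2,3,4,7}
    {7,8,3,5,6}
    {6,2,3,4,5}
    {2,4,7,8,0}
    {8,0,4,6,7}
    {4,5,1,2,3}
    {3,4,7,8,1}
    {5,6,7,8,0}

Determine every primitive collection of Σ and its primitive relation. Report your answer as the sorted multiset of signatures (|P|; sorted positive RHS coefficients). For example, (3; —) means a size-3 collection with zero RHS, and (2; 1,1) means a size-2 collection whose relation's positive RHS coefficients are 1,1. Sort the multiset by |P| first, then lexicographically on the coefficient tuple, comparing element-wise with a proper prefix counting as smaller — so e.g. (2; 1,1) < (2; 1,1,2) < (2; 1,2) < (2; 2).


Δ(Σ) — 9 vertices, 7 min non-faces:

  • {1,6}:  v_{1} + v_{6} = 0 — sig = (2; —)
  • {0,1}:  v_{0} + v_{1} = v_{2} + v_{7} — sig = (2; 1,1)
  • {2,3,8}:  v_{2} + v_{3} + v_{8} = v_{7} — sig = (3; 1)
  • {2,6,7}:  v_{2} + v_{6} + v_{7} = v_{0} — sig = (3; 1)
  • {4,5,7}:  v_{4} + v_{5} + v_{7} = v_{6} — sig = (3; 1)
  • {0,3,8}:  v_{0} + v_{3} + v_{8} = v_{6} + 2·v_{7} — sig = (3; 1,2)
  • {0,4,5}:  v_{0} + v_{4} + v_{5} = v_{2} + 2·v_{6} — sig = (3; 1,2)

Sorted signature multiset PRS(X):
    |P|=2: 2 collections, coeffs (), (1,1)
    |P|=3: 5 collections, coeffs (1), (1), (1), (1,2), (1,2)


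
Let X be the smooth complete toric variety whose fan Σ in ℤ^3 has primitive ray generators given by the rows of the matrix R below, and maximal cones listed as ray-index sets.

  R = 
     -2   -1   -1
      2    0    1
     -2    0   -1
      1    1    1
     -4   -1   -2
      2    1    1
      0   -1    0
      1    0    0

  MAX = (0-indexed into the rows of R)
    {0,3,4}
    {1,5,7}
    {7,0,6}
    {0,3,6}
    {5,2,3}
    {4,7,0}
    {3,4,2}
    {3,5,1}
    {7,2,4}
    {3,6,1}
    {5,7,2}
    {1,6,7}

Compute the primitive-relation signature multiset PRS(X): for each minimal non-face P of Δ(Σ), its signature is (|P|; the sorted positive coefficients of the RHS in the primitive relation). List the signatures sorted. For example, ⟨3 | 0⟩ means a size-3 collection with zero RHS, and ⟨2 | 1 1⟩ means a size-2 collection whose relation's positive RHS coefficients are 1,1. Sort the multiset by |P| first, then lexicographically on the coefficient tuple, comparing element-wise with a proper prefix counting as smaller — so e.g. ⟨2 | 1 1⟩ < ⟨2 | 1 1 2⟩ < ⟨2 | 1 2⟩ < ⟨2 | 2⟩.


Δ(Σ) — 8 vertices, 10 min non-faces:

  {0,5}:  v_{0} + v_{5} = 0 ; sig = ⟨2 | 0⟩
  {1,2}:  v_{1} + v_{2} = 0 ; sig = ⟨2 | 0⟩
  {0,1}:  v_{0} + v_{1} = v_{6} ; sig = ⟨2 | 1⟩
  {0,2}:  v_{0} + v_{2} = v_{4} ; sig = ⟨2 | 1⟩
  {1,4}:  v_{1} + v_{4} = v_{0} ; sig = ⟨2 | 1⟩
  {2,6}:  v_{2} + v_{6} = v_{0} ; sig = ⟨2 | 1⟩
  {3,7}:  v_{3} + v_{7} = v_{5} ; sig = ⟨2 | 1⟩
  {4,5}:  v_{4} + v_{5} = v_{2} ; sig = ⟨2 | 1⟩
  {5,6}:  v_{5} + v_{6} = v_{1} ; sig = ⟨2 | 1⟩
  {4,6}:  v_{4} + v_{6} = 2·v_{0} ; sig = ⟨2 | 2⟩

Hence PRS(X_Σ) =
    ⟨2 | 0⟩
    ⟨2 | 0⟩
    ⟨2 | 1⟩
    ⟨2 | 1⟩
    ⟨2 | 1⟩
    ⟨2 | 1⟩
    ⟨2 | 1⟩
    ⟨2 | 1⟩
    ⟨2 | 1⟩
    ⟨2 | 2⟩


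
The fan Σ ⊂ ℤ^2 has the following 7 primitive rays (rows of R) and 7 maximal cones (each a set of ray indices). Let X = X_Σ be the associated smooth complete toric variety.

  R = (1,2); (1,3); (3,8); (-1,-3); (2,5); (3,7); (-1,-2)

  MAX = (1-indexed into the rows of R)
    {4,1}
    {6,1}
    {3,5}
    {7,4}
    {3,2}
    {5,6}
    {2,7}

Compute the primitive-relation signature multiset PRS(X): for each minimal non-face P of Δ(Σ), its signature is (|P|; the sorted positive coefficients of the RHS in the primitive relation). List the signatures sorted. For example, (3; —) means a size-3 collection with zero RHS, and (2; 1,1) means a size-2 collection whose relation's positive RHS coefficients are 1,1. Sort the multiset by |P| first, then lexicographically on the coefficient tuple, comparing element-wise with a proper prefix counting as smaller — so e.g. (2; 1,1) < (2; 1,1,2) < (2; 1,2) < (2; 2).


Δ(Σ) — 7 vertices, 14 min non-faces:

  P = {1,7}:  v_{1} + v_{7} = 0  →  sig = (2; —)
  P = {2,4}:  v_{2} + v_{4} = 0  →  sig = (2; —)
  P = {1,2}:  v_{1} + v_{2} = v_{5}  →  sig = (2; 1)
  P = {1,5}:  v_{1} + v_{5} = v_{6}  →  sig = (2; 1)
  P = {2,5}:  v_{2} + v_{5} = v_{3}  →  sig = (2; 1)
  P = {3,4}:  v_{3} + v_{4} = v_{5}  →  sig = (2; 1)
  P = {4,5}:  v_{4} + v_{5} = v_{1}  →  sig = (2; 1)
  P = {5,7}:  v_{5} + v_{7} = v_{2}  →  sig = (2; 1)
  P = {6,7}:  v_{6} + v_{7} = v_{5}  →  sig = (2; 1)
  P = {1,3}:  v_{1} + v_{3} = 2·v_{5}  →  sig = (2; 2)
  P = {2,6}:  v_{2} + v_{6} = 2·v_{5}  →  sig = (2; 2)
  P = {3,7}:  v_{3} + v_{7} = 2·v_{2}  →  sig = (2; 2)
  P = {4,6}:  v_{4} + v_{6} = 2·v_{1}  →  sig = (2; 2)
  P = {3,6}:  v_{3} + v_{6} = 3·v_{5}  →  sig = (2; 3)

Hence PRS(X_Σ) =
    |P|=2: 14 collections, coeffs (), (), (1), (1), (1), (1), (1), (1), (1), (2), (2), (2), (2), (3)


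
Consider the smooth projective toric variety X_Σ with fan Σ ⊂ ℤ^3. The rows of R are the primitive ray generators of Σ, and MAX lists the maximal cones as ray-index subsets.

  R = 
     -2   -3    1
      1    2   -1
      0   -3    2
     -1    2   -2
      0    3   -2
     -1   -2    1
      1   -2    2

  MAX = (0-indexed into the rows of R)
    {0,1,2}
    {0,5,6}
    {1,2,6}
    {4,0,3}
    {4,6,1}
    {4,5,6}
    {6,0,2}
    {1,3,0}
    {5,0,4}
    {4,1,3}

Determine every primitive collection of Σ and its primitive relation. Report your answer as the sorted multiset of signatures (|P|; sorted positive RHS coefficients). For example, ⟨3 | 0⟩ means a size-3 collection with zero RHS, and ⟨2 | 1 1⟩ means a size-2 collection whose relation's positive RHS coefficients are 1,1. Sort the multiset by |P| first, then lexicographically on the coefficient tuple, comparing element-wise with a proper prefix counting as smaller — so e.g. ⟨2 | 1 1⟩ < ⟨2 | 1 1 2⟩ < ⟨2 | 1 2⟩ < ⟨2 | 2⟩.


Minimal non-faces — 9 found among 7 rays, 10 max cones:

  {1,5}:  v_{1} + v_{5} = 0  so sig = ⟨2 | 0⟩
  {2,4}:  v_{2} + v_{4} = 0  so sig = ⟨2 | 0⟩
  {3,6}:  v_{3} + v_{6} = 0  so sig = ⟨2 | 0⟩
  {2,3}:  v_{2} + v_{3} = v_{0} + v_{1}  so sig = ⟨2 | 1 1⟩
  {2,5}:  v_{2} + v_{5} = v_{0} + v_{6}  so sig = ⟨2 | 1 1⟩
  {3,5}:  v_{3} + v_{5} = v_{0} + v_{4}  so sig = ⟨2 | 1 1⟩
  {0,1,4}:  v_{0} + v_{1} + v_{4} = v_{3}  so sig = ⟨3 | 1⟩
  {0,1,6}:  v_{0} + v_{1} + v_{6} = v_{2}  so sig = ⟨3 | 1⟩
  {0,4,6}:  v_{0} + v_{4} + v_{6} = v_{5}  so sig = ⟨3 | 1⟩

Hence PRS(X_Σ) =
    ⟨2 | 0⟩
    ⟨2 | 0⟩
    ⟨2 | 0⟩
    ⟨2 | 1 1⟩
    ⟨2 | 1 1⟩
    ⟨2 | 1 1⟩
    ⟨3 | 1⟩
    ⟨3 | 1⟩
    ⟨3 | 1⟩


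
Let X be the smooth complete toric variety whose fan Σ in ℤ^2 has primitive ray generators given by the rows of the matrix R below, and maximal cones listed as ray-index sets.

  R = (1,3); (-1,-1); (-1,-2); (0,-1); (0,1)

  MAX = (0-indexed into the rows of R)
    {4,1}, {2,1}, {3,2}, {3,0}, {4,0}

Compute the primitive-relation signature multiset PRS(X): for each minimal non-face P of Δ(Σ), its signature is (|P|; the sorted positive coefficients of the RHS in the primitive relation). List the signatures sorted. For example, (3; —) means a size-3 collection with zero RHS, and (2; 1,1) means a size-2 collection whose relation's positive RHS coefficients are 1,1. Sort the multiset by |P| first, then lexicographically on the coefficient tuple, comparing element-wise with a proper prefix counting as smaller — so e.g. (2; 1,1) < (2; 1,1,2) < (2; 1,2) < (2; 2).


|primitive collections| = 5. Relations:

  • {3,4}:  v_{3} + v_{4} = 0  so sig = (2; —)
  • {0,2}:  v_{0} + v_{2} = v_{4}  so sig = (2; 1)
  • {1,3}:  v_{1} + v_{3} = v_{2}  so sig = (2; 1)
  • {2,4}:  v_{2} + v_{4} = v_{1}  so sig = (2; 1)
  • {0,1}:  v_{0} + v_{1} = 2·v_{4}  so sig = (2; 2)

Signatures (|P|; sorted positive RHS coefficients), sorted:
    |P|=2: 5 collections, coeffs (), (1), (1), (1), (2)


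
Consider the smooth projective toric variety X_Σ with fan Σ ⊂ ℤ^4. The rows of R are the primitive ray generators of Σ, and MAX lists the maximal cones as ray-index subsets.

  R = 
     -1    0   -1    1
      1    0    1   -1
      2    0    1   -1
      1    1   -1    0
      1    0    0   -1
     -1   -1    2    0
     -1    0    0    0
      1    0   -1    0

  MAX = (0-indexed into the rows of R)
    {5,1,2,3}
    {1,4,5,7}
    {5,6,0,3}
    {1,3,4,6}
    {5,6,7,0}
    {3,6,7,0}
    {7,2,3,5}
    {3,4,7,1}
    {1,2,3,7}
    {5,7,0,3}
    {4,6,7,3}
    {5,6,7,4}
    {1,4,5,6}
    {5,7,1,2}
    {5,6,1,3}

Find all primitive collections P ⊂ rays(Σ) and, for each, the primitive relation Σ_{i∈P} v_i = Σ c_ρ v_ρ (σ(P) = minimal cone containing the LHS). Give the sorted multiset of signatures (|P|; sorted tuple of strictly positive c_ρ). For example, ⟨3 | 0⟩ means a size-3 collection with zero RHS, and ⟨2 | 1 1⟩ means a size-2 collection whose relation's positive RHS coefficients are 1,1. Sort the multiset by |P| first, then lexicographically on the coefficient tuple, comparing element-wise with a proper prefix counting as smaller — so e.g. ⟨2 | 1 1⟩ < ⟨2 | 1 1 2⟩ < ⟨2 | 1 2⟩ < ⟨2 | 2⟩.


Σ has 9 primitive collections:

  {0,1}:  v_{0} + v_{1} = 0 — sig = ⟨2 | 0⟩
  {2,6}:  v_{2} + v_{6} = v_{1} — sig = ⟨2 | 1⟩
  {0,4}:  v_{0} + v_{4} = v_{6} + v_{7} — sig = ⟨2 | 1 1⟩
  {0,2}:  v_{0} + v_{2} = v_{3} + v_{5} + v_{7} — sig = ⟨2 | 1 1 1⟩
  {2,4}:  v_{2} + v_{4} = 2·v_{1} + v_{7} — sig = ⟨2 | 1 2⟩
  {1,6,7}:  v_{1} + v_{6} + v_{7} = v_{4} — sig = ⟨3 | 1⟩
  {3,4,5}:  v_{3} + v_{4} + v_{5} = v_{1} — sig = ⟨3 | 1⟩
  {3,5,6,7}:  v_{3} + v_{5} + v_{6} + v_{7} = 0 — sig = ⟨4 | 0⟩
  {1,3,5,7}:  v_{1} + v_{3} + v_{5} + v_{7} = v_{2} — sig = ⟨4 | 1⟩

Hence PRS(X_Σ) =
    ⟨2 | 0⟩
    ⟨2 | 1⟩
    ⟨2 | 1 1⟩
    ⟨2 | 1 1 1⟩
    ⟨2 | 1 2⟩
    ⟨3 | 1⟩
    ⟨3 | 1⟩
    ⟨4 | 0⟩
    ⟨4 | 1⟩


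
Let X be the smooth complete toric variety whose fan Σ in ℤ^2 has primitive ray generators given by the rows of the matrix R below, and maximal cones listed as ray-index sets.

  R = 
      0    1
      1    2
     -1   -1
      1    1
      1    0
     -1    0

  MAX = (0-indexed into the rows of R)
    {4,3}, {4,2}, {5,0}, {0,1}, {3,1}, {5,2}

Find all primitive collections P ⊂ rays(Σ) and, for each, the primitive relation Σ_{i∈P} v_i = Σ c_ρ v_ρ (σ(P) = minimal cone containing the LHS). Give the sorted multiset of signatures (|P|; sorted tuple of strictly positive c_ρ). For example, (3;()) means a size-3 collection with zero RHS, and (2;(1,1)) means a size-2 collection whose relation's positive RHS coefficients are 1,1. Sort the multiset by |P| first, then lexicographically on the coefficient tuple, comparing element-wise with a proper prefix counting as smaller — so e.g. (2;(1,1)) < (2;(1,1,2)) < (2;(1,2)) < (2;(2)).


Δ(Σ) — 6 vertices, 9 min non-faces:

  {2,3}:  v_{2} + v_{3} = 0 — sig = (2;())
  {4,5}:  v_{4} + v_{5} = 0 — sig = (2;())
  {0,2}:  v_{0} + v_{2} = v_{5} — sig = (2;(1))
  {0,3}:  v_{0} + v_{3} = v_{1} — sig = (2;(1))
  {0,4}:  v_{0} + v_{4} = v_{3} — sig = (2;(1))
  {1,2}:  v_{1} + v_{2} = v_{0} — sig = (2;(1))
  {3,5}:  v_{3} + v_{5} = v_{0} — sig = (2;(1))
  {1,4}:  v_{1} + v_{4} = 2·v_{3} — sig = (2;(2))
  {1,5}:  v_{1} + v_{5} = 2·v_{0} — sig = (2;(2))

Hence PRS(X_Σ) =
    |P|=2: 9 collections, coeffs (), (), (1), (1), (1), (1), (1), (2), (2)


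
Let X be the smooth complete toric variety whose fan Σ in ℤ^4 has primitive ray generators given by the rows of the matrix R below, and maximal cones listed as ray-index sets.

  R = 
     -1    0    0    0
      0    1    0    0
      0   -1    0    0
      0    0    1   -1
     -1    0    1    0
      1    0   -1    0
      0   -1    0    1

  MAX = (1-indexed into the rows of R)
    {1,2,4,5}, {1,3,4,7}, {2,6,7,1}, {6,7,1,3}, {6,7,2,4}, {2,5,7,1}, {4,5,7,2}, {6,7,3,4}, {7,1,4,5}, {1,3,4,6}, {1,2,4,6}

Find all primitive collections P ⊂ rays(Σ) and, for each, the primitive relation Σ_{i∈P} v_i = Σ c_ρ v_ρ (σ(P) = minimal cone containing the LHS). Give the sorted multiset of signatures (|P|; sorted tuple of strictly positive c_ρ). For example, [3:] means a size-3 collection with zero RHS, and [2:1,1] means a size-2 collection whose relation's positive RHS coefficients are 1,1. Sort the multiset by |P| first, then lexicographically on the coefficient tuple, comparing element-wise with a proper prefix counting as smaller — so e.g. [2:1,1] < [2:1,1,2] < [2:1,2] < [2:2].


5 collections generate NE(X_Σ); each relation:

  P = {2,3}:  v_{2} + v_{3} = 0  ⇒ sig = [2:]
  P = {5,6}:  v_{5} + v_{6} = 0  ⇒ sig = [2:]
  P = {3,5}:  v_{3} + v_{5} = v_{1} + v_{4} + v_{7}  ⇒ sig = [2:1,1,1]
  P = {1,2,4,7}:  v_{1} + v_{2} + v_{4} + v_{7} = v_{5}  ⇒ sig = [4:1]
  P = {1,4,6,7}:  v_{1} + v_{4} + v_{6} + v_{7} = v_{3}  ⇒ sig = [4:1]

Hence PRS(X_Σ) =
[[2:], [2:], [2:1,1,1], [4:1], [4:1]]


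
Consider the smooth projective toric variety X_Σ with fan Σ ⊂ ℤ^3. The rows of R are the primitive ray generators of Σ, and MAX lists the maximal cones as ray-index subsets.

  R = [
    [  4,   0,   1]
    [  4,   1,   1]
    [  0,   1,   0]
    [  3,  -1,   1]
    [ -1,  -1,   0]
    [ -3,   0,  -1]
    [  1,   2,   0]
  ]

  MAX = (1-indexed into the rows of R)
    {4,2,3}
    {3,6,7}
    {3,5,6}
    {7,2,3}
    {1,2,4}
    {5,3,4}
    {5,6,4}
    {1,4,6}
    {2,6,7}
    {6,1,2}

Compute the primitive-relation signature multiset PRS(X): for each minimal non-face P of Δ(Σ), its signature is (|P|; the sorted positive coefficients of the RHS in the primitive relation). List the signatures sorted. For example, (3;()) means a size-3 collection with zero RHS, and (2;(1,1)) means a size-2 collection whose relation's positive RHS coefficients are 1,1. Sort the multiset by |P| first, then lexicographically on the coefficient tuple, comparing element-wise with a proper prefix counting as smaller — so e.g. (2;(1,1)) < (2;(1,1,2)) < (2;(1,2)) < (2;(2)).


Minimal non-faces — 9 found among 7 rays, 10 max cones:

  P = {1,3}:  v_{1} + v_{3} = v_{2}  ⇒ sig = (2;(1))
  P = {1,5}:  v_{1} + v_{5} = v_{4}  ⇒ sig = (2;(1))
  P = {4,7}:  v_{4} + v_{7} = v_{2}  ⇒ sig = (2;(1))
  P = {5,7}:  v_{5} + v_{7} = v_{3}  ⇒ sig = (2;(1))
  P = {2,5}:  v_{2} + v_{5} = v_{3} + v_{4}  ⇒ sig = (2;(1,1))
  P = {1,7}:  v_{1} + v_{7} = 2·v_{2} + v_{6}  ⇒ sig = (2;(1,2))
  P = {3,4,6}:  v_{3} + v_{4} + v_{6} = 0  ⇒ sig = (3;())
  P = {2,3,6}:  v_{2} + v_{3} + v_{6} = v_{7}  ⇒ sig = (3;(1))
  P = {2,4,6}:  v_{2} + v_{4} + v_{6} = v_{1}  ⇒ sig = (3;(1))

Signatures (|P|; sorted positive RHS coefficients), sorted:
    |P|=2: 6 collections, coeffs (1), (1), (1), (1), (1,1), (1,2)
    |P|=3: 3 collections, coeffs (), (1), (1)


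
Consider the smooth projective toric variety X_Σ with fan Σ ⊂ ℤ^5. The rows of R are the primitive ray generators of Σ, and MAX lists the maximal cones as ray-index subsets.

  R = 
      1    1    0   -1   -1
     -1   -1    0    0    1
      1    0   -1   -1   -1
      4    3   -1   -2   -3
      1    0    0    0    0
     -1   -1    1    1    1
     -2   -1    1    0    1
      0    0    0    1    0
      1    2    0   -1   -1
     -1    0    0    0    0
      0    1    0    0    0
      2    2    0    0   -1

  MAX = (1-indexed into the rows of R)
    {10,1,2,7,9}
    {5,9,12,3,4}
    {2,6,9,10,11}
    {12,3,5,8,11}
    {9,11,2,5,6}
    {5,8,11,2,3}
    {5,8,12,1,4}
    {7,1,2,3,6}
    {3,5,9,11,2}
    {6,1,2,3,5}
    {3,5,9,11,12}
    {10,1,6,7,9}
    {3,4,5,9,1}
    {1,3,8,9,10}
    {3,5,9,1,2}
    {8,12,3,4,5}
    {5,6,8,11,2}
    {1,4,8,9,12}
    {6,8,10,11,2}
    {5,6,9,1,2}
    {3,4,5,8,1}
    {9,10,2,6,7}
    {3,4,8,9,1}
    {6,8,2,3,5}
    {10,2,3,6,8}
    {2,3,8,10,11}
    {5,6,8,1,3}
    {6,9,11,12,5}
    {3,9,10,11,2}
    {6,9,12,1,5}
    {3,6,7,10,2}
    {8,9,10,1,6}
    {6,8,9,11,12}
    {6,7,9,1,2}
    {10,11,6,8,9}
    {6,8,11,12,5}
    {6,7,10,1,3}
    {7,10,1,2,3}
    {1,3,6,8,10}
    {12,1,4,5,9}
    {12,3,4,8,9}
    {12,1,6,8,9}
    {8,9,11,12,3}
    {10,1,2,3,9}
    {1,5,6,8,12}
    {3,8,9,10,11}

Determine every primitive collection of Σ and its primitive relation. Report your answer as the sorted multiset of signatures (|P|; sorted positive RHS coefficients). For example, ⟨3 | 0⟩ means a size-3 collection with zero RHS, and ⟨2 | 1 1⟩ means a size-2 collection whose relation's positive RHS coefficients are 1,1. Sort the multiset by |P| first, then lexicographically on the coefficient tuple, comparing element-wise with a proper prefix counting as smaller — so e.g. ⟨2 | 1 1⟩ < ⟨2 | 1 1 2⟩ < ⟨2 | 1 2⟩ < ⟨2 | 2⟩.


Minimal non-faces — 22 found among 12 rays, 46 max cones:

  • {5,10}:  v_{5} + v_{10} = 0  →  sig = ⟨2 | 0⟩
  • {1,11}:  v_{1} + v_{11} = v_{9}  →  sig = ⟨2 | 1⟩
  • {2,12}:  v_{2} + v_{12} = v_{5} + v_{11}  →  sig = ⟨2 | 1 1⟩
  • {7,8}:  v_{7} + v_{8} = v_{6} + v_{10}  →  sig = ⟨2 | 1 1⟩
  • {7,12}:  v_{7} + v_{12} = v_{6} + v_{9}  →  sig = ⟨2 | 1 1⟩
  • {10,12}:  v_{10} + v_{12} = v_{8} + v_{9}  →  sig = ⟨2 | 1 1⟩
  • {2,4}:  v_{2} + v_{4} = v_{3} + v_{5} + v_{9}  →  sig = ⟨2 | 1 1 1⟩
  • {4,11}:  v_{4} + v_{11} = v_{3} + v_{9} + v_{12}  →  sig = ⟨2 | 1 1 1⟩
  • {5,7}:  v_{5} + v_{7} = v_{1} + v_{2} + v_{6}  →  sig = ⟨2 | 1 1 1⟩
  • {4,10}:  v_{4} + v_{10} = v_{1} + v_{3} + v_{8} + v_{9}  →  sig = ⟨2 | 1 1 1 1⟩
  • {7,11}:  v_{7} + v_{11} = v_{2} + v_{6} + v_{9} + v_{10}  →  sig = ⟨2 | 1 1 1 1⟩
  • {4,6}:  v_{4} + v_{6} = 2·v_{1} + v_{5} + v_{8}  →  sig = ⟨2 | 1 1 2⟩
  • {4,7}:  v_{4} + v_{7} = 2·v_{1}  →  sig = ⟨2 | 2⟩
  • {1,2,8}:  v_{1} + v_{2} + v_{8} = 0  →  sig = ⟨3 | 0⟩
  • {3,6,11}:  v_{3} + v_{6} + v_{11} = 0  →  sig = ⟨3 | 0⟩
  • {1,3,12}:  v_{1} + v_{3} + v_{12} = v_{4}  →  sig = ⟨3 | 1⟩
  • {2,8,9}:  v_{2} + v_{8} + v_{9} = v_{11}  →  sig = ⟨3 | 1⟩
  • {3,6,9}:  v_{3} + v_{6} + v_{9} = v_{1}  →  sig = ⟨3 | 1⟩
  • {5,8,9}:  v_{5} + v_{8} + v_{9} = v_{12}  →  sig = ⟨3 | 1⟩
  • {3,6,12}:  v_{3} + v_{6} + v_{12} = v_{1} + v_{5} + v_{8}  →  sig = ⟨3 | 1 1 1⟩
  • {3,7,9}:  v_{3} + v_{7} + v_{9} = 2·v_{1} + v_{2} + v_{10}  →  sig = ⟨3 | 1 1 2⟩
  • {1,2,6,10}:  v_{1} + v_{2} + v_{6} + v_{10} = v_{7}  →  sig = ⟨4 | 1⟩

so the primitive-relation signature multiset is
{ ⟨2 | 0⟩,  ⟨2 | 1⟩,  ⟨2 | 1 1⟩ ×4,  ⟨2 | 1 1 1⟩ ×3,  ⟨2 | 1 1 1 1⟩ ×2,  ⟨2 | 1 1 2⟩,  ⟨2 | 2⟩,  ⟨3 | 0⟩ ×2,  ⟨3 | 1⟩ ×4,  ⟨3 | 1 1 1⟩,  ⟨3 | 1 1 2⟩,  ⟨4 | 1⟩ }
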